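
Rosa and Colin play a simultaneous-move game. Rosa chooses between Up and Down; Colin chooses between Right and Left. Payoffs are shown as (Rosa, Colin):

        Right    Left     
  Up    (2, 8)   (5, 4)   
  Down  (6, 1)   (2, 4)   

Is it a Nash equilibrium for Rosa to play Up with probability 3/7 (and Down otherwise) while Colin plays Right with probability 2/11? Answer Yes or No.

No

Given Colin's mix q = 2/11, Rosa's payoff from Up is 49/11 but from Down is 30/11. Rosa strictly prefers Up, so Rosa would not mix.
So the proposed profile is not a Nash equilibrium.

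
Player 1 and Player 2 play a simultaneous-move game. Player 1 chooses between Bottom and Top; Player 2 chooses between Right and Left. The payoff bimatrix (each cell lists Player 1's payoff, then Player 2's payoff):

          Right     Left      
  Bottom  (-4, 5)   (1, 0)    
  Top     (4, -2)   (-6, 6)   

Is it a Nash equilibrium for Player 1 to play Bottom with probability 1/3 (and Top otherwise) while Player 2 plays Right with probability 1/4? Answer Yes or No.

No

Given Player 1's mix p = 1/3, Player 2's payoff from Right is 1/3 but from Left is 4. Player 2 strictly prefers Left, so Player 2 would not mix.
So the proposed profile is not a Nash equilibrium.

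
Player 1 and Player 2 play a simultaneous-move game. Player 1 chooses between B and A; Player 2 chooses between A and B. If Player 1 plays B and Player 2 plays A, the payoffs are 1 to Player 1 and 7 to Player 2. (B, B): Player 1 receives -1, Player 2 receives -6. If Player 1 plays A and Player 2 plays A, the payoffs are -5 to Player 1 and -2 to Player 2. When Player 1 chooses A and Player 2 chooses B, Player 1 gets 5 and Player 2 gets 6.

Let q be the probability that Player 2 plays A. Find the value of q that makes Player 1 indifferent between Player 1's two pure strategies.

For Player 1 to be willing to mix, Player 1 must be indifferent between B and A, which pins down Player 2's mix.
  Player 1's expected payoff from B: q·1 + (1−q)·(-1) = 2q - 1
  Player 1's expected payoff from A: q·(-5) + (1−q)·5 = -10q + 5
  2q - 1 = -10q + 5  ⇒  12q = 6  ⇒  q = 1/2.

q = 1/2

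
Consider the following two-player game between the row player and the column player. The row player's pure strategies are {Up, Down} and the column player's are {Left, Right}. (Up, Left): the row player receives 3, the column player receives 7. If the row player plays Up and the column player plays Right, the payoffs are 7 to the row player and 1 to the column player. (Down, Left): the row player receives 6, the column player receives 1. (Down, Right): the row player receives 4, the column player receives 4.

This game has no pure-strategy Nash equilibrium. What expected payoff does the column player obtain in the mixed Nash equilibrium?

3

The row player's mix must leave the column player indifferent between Left and Right.
  the column player's payoff from Left: p·7 + (1−p)·1 = 6p + 1
  the column player's payoff from Right: p·1 + (1−p)·4 = -3p + 4
  6p + 1 = -3p + 4  ⇒  9p = 3  ⇒  p = 1/3.
At equilibrium the column player is indifferent across columns, so the column player's payoff equals the payoff from Left: (1/3)·7 + (2/3)·1 = 3.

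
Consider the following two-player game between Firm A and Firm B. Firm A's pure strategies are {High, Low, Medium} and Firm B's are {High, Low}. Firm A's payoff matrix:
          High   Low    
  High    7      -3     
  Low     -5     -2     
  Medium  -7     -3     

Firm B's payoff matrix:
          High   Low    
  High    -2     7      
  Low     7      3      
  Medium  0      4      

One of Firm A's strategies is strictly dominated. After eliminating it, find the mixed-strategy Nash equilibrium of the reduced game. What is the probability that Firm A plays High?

p = 4/13

Firm A's strategy Medium is strictly dominated by Low: -5 > -7 and -2 > -3. Eliminate Medium.
Firm A's mix must leave Firm B indifferent between High and Low.
  Firm B's payoff from High: p·(-2) + (1−p)·7 = -9p + 7
  Firm B's payoff from Low: p·7 + (1−p)·3 = 4p + 3
  -9p + 7 = 4p + 3  ⇒  -13p = -4  ⇒  p = 4/13.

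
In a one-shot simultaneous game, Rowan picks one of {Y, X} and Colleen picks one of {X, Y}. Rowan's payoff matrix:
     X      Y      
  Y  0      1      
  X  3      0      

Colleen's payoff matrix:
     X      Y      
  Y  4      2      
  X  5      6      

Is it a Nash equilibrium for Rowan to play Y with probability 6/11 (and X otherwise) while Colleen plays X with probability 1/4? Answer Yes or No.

Given Rowan's mix p = 6/11, Colleen's payoff from X is 49/11 but from Y is 42/11. Colleen strictly prefers X, so Colleen would not mix.
So the proposed profile is not a Nash equilibrium.

No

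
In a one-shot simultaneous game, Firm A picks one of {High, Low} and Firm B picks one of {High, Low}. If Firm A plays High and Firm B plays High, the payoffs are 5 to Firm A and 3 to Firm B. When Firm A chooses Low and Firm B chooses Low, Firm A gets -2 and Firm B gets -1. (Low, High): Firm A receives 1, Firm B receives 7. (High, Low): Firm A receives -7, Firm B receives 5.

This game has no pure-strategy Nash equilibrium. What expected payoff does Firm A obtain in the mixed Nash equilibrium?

Set Firm A's expected payoff from High equal to that from Low:
  Firm A's payoff from High: q·5 + (1−q)·(-7) = 12q - 7
  Firm A's payoff from Low: q·1 + (1−q)·(-2) = 3q - 2
  12q - 7 = 3q - 2  ⇒  9q = 5  ⇒  q = 5/9.
At equilibrium Firm A is indifferent across rows, so Firm A's payoff equals the payoff from High: (5/9)·5 + (4/9)·(-7) = -1/3.

-1/3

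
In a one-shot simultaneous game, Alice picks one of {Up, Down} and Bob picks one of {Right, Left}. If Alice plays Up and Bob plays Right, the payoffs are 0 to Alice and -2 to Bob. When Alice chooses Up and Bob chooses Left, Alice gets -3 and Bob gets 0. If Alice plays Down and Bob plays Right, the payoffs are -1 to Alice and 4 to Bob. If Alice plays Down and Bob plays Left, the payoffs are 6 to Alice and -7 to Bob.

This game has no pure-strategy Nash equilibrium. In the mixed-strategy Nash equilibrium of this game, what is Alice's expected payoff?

Set Alice's expected payoff from Up equal to that from Down:
  Alice's payoff to Up: q·0 + (1−q)·(-3) = 3q - 3
  Alice's payoff to Down: q·(-1) + (1−q)·6 = -7q + 6
  3q - 3 = -7q + 6  ⇒  10q = 9  ⇒  q = 9/10.
At equilibrium Alice is indifferent across rows, so Alice's payoff equals the payoff from Up: (9/10)·0 + (1/10)·(-3) = -3/10.

-3/10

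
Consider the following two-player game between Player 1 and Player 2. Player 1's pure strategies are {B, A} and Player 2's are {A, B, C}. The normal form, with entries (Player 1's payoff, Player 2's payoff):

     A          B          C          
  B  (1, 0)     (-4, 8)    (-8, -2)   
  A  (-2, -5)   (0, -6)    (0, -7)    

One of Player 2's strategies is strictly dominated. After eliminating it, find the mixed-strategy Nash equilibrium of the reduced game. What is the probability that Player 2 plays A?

Player 2's strategy C is strictly dominated by A: 0 > -2 and -5 > -7. Eliminate C.
Player 2's mix must leave Player 1 indifferent between B and A.
  Player 1's payoff from B: q·1 + (1−q)·(-4) = 5q - 4
  Player 1's payoff from A: q·(-2) + (1−q)·0 = -2q
  5q - 4 = -2q  ⇒  7q = 4  ⇒  q = 4/7.

q = 4/7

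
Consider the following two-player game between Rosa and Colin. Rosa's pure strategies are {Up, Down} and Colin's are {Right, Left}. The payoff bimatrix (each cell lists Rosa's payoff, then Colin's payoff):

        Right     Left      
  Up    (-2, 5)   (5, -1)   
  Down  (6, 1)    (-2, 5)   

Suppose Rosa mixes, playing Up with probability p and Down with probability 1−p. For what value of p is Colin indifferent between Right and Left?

Set Colin's expected payoff from Right equal to that from Left:
  Colin's payoff to Right: p·5 + (1−p)·1 = 4p + 1
  Colin's payoff to Left: p·(-1) + (1−p)·5 = -6p + 5
  4p + 1 = -6p + 5  ⇒  10p = 4  ⇒  p = 2/5.

p = 2/5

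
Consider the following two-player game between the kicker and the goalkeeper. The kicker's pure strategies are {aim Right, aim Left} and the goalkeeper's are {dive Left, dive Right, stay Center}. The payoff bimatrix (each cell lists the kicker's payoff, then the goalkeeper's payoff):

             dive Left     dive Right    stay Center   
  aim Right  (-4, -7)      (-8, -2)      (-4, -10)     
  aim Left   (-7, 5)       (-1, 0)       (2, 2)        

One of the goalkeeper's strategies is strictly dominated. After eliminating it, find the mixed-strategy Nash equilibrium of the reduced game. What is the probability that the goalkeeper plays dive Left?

The goalkeeper's strategy stay Center is strictly dominated by dive Left: -7 > -10 and 5 > 2. Eliminate stay Center.
Set the kicker's expected payoff from aim Right equal to that from aim Left:
  the kicker's expected payoff from aim Right: q·(-4) + (1−q)·(-8) = 4q - 8
  the kicker's expected payoff from aim Left: q·(-7) + (1−q)·(-1) = -6q - 1
  4q - 8 = -6q - 1  ⇒  10q = 7  ⇒  q = 7/10.

q = 7/10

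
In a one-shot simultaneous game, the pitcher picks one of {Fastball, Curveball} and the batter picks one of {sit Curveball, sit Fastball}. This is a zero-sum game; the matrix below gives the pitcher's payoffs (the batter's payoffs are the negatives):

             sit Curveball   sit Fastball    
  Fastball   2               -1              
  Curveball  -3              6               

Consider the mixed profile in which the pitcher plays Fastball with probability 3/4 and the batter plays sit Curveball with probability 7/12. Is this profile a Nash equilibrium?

Check the batter's indifference given the pitcher's mix p = 3/4:
  payoff from sit Curveball = -3/4; payoff from sit Fastball = -3/4 — equal.
Check the pitcher's indifference given the batter's mix q = 7/12:
  payoff from Fastball = 3/4; payoff from Curveball = 3/4 — equal.
Both players are indifferent, so neither can profitably deviate.

Yes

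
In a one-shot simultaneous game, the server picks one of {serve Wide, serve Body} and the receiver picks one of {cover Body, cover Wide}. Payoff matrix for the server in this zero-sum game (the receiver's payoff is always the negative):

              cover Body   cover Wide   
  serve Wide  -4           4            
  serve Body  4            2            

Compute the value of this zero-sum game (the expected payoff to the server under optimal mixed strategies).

v = 12/5

The receiver's mix must leave the server indifferent between serve Wide and serve Body.
  the server's expected payoff from serve Wide: q·(-4) + (1−q)·4 = -8q + 4
  the server's expected payoff from serve Body: q·4 + (1−q)·2 = 2q + 2
  -8q + 4 = 2q + 2  ⇒  -10q = -2  ⇒  q = 1/5.
The value is the server's expected payoff against this mix (using serve Wide): (1/5)·(-4) + (4/5)·4 = 12/5.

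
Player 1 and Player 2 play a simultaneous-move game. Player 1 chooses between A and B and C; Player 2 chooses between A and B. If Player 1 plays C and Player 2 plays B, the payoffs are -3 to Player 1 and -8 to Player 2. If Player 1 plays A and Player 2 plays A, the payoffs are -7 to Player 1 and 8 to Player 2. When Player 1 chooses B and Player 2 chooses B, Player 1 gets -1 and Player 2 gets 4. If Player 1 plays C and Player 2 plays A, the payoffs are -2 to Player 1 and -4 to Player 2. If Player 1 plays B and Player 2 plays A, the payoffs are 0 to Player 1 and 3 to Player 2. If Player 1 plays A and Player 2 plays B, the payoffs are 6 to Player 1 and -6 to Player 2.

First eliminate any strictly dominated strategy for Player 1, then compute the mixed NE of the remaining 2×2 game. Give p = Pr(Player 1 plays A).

p = 1/15

Player 1's strategy C is strictly dominated by B: 0 > -2 and -1 > -3. Eliminate C.
For Player 2 to be willing to mix, Player 2 must be indifferent between A and B, which pins down Player 1's mix.
  Player 2's payoff to A: p·8 + (1−p)·3 = 5p + 3
  Player 2's payoff to B: p·(-6) + (1−p)·4 = -10p + 4
  5p + 3 = -10p + 4  ⇒  15p = 1  ⇒  p = 1/15.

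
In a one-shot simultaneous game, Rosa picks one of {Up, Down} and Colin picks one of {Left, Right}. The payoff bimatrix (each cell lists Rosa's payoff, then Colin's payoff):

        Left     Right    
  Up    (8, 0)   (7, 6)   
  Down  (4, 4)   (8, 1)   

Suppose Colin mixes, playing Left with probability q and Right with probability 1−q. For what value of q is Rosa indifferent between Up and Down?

For Rosa to be willing to mix, Rosa must be indifferent between Up and Down, which pins down Colin's mix.
  Rosa's payoff to Up: q·8 + (1−q)·7 = q + 7
  Rosa's payoff to Down: q·4 + (1−q)·8 = -4q + 8
  q + 7 = -4q + 8  ⇒  5q = 1  ⇒  q = 1/5.

q = 1/5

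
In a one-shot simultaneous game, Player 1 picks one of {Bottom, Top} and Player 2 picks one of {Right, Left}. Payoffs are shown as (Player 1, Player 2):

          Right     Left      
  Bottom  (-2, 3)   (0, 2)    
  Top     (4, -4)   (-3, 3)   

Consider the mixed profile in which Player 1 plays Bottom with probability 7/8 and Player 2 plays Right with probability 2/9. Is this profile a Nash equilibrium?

No

Given Player 2's mix q = 2/9, Player 1's payoff from Bottom is -4/9 but from Top is -13/9. Player 1 strictly prefers Bottom, so Player 1 would not mix.
So the proposed profile is not a Nash equilibrium.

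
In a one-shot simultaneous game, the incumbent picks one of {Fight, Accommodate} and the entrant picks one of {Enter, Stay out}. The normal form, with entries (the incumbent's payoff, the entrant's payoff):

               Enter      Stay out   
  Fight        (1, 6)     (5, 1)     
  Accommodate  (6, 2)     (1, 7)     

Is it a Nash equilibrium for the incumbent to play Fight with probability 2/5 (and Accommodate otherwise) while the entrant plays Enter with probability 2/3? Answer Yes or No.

No

Given the incumbent's mix p = 2/5, the entrant's payoff from Enter is 18/5 but from Stay out is 23/5. The entrant strictly prefers Stay out, so the entrant would not mix.
So the proposed profile is not a Nash equilibrium.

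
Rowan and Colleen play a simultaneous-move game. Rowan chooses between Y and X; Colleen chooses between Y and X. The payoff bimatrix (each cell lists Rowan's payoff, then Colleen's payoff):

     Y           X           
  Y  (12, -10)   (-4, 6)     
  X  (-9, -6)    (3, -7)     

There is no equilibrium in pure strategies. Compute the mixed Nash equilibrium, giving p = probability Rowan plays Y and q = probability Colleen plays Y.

Rowan's mix must leave Colleen indifferent between Y and X.
  Colleen's payoff from Y: p·(-10) + (1−p)·(-6) = -4p - 6
  Colleen's payoff from X: p·6 + (1−p)·(-7) = 13p - 7
  -4p - 6 = 13p - 7  ⇒  -17p = -1  ⇒  p = 1/17.
Set Rowan's expected payoff from Y equal to that from X:
  Rowan's payoff to Y: q·12 + (1−q)·(-4) = 16q - 4
  Rowan's payoff to X: q·(-9) + (1−q)·3 = -12q + 3
  16q - 4 = -12q + 3  ⇒  28q = 7  ⇒  q = 1/4.

p = 1/17, q = 1/4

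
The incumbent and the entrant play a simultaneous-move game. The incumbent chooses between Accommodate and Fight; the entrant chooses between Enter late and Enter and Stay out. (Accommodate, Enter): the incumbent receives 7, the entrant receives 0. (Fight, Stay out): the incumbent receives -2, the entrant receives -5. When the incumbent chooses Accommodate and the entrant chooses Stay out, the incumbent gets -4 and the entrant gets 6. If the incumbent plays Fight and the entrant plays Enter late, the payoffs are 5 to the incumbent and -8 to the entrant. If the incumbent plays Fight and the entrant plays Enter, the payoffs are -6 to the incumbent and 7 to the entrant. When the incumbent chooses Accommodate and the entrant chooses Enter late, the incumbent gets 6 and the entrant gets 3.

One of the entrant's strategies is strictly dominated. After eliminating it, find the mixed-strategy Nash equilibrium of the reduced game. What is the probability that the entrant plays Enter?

The entrant's strategy Enter late is strictly dominated by Stay out: 6 > 3 and -5 > -8. Eliminate Enter late.
In a mixed equilibrium the incumbent is indifferent between Accommodate and Fight; this condition fixes q.
  the incumbent's payoff from Accommodate: q·7 + (1−q)·(-4) = 11q - 4
  the incumbent's payoff from Fight: q·(-6) + (1−q)·(-2) = -4q - 2
  11q - 4 = -4q - 2  ⇒  15q = 2  ⇒  q = 2/15.

q = 2/15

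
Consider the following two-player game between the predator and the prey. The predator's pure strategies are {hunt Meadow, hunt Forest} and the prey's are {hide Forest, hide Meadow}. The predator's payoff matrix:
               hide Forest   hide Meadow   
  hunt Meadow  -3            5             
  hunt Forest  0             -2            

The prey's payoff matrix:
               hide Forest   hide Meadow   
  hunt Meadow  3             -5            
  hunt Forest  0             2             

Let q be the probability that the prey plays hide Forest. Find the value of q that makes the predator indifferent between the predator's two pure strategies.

q = 7/10

For the predator to be willing to mix, the predator must be indifferent between hunt Meadow and hunt Forest, which pins down the prey's mix.
  the predator's expected payoff from hunt Meadow: q·(-3) + (1−q)·5 = -8q + 5
  the predator's expected payoff from hunt Forest: q·0 + (1−q)·(-2) = 2q - 2
  -8q + 5 = 2q - 2  ⇒  -10q = -7  ⇒  q = 7/10.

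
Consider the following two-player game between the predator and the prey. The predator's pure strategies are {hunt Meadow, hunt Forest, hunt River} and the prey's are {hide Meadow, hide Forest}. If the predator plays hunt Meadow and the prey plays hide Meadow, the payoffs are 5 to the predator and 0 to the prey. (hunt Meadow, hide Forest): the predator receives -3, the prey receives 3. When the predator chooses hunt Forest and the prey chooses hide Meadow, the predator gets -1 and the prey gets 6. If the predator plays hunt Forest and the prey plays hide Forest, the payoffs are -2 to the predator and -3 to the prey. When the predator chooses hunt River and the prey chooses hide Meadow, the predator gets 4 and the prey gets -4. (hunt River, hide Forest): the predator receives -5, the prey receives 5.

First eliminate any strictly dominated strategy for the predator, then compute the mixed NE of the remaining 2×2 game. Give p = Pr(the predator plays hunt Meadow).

p = 3/4

The predator's strategy hunt River is strictly dominated by hunt Meadow: 5 > 4 and -3 > -5. Eliminate hunt River.
Set the prey's expected payoff from hide Meadow equal to that from hide Forest:
  the prey's payoff to hide Meadow: p·0 + (1−p)·6 = -6p + 6
  the prey's payoff to hide Forest: p·3 + (1−p)·(-3) = 6p - 3
  -6p + 6 = 6p - 3  ⇒  -12p = -9  ⇒  p = 3/4.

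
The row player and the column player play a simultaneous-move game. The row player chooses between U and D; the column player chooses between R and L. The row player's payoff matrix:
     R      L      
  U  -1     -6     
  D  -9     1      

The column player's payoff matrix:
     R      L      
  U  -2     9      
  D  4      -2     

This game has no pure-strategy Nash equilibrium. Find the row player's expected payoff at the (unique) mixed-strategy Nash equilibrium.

-11/3

In a mixed equilibrium the row player is indifferent between U and D; this condition fixes q.
  the row player's payoff to U: q·(-1) + (1−q)·(-6) = 5q - 6
  the row player's payoff to D: q·(-9) + (1−q)·1 = -10q + 1
  5q - 6 = -10q + 1  ⇒  15q = 7  ⇒  q = 7/15.
At equilibrium the row player is indifferent across rows, so the row player's payoff equals the payoff from U: (7/15)·(-1) + (8/15)·(-6) = -11/3.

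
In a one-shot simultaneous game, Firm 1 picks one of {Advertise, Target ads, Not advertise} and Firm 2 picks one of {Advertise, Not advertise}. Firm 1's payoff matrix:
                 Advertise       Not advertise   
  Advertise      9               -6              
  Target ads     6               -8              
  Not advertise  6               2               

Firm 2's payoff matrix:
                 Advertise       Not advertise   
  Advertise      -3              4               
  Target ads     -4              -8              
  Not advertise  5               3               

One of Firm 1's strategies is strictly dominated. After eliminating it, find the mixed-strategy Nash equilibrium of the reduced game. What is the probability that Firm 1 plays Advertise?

Firm 1's strategy Target ads is strictly dominated by Advertise: 9 > 6 and -6 > -8. Eliminate Target ads.
Firm 1's mix must leave Firm 2 indifferent between Advertise and Not advertise.
  Firm 2's expected payoff from Advertise: p·(-3) + (1−p)·5 = -8p + 5
  Firm 2's expected payoff from Not advertise: p·4 + (1−p)·3 = p + 3
  -8p + 5 = p + 3  ⇒  -9p = -2  ⇒  p = 2/9.

p = 2/9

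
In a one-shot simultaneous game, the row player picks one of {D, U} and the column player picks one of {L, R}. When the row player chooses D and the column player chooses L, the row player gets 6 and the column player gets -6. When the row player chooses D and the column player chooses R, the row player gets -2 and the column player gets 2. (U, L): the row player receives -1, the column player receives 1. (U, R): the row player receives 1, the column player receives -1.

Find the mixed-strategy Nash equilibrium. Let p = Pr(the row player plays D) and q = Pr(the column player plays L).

The row player's mix must leave the column player indifferent between L and R.
  the column player's payoff to L: p·(-6) + (1−p)·1 = -7p + 1
  the column player's payoff to R: p·2 + (1−p)·(-1) = 3p - 1
  -7p + 1 = 3p - 1  ⇒  -10p = -2  ⇒  p = 1/5.
In a mixed equilibrium the row player is indifferent between D and U; this condition fixes q.
  the row player's payoff to D: q·6 + (1−q)·(-2) = 8q - 2
  the row player's payoff to U: q·(-1) + (1−q)·1 = -2q + 1
  8q - 2 = -2q + 1  ⇒  10q = 3  ⇒  q = 3/10.

p = 1/5, q = 3/10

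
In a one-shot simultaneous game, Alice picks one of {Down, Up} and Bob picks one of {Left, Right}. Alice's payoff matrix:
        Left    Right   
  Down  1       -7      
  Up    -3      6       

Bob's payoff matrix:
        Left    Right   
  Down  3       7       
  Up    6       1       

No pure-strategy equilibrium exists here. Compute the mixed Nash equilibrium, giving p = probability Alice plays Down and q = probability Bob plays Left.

p = 5/9, q = 13/17

Bob's indifference between Left and Right determines Alice's mixing probability p:
  Bob's expected payoff from Left: p·3 + (1−p)·6 = -3p + 6
  Bob's expected payoff from Right: p·7 + (1−p)·1 = 6p + 1
  -3p + 6 = 6p + 1  ⇒  -9p = -5  ⇒  p = 5/9.
In a mixed equilibrium Alice is indifferent between Down and Up; this condition fixes q.
  Alice's payoff from Down: q·1 + (1−q)·(-7) = 8q - 7
  Alice's payoff from Up: q·(-3) + (1−q)·6 = -9q + 6
  8q - 7 = -9q + 6  ⇒  17q = 13  ⇒  q = 13/17.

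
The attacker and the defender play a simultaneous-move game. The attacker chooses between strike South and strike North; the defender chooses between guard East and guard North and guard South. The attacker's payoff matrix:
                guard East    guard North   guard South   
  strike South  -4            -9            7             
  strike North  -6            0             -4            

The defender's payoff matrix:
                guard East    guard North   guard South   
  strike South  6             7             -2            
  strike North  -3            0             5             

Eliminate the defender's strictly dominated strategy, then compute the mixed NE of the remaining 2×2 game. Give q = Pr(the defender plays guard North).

q = 11/20

The defender's strategy guard East is strictly dominated by guard North: 7 > 6 and 0 > -3. Eliminate guard East.
The attacker's indifference between strike South and strike North determines the defender's mixing probability q:
  the attacker's expected payoff from strike South: q·(-9) + (1−q)·7 = -16q + 7
  the attacker's expected payoff from strike North: q·0 + (1−q)·(-4) = 4q - 4
  -16q + 7 = 4q - 4  ⇒  -20q = -11  ⇒  q = 11/20.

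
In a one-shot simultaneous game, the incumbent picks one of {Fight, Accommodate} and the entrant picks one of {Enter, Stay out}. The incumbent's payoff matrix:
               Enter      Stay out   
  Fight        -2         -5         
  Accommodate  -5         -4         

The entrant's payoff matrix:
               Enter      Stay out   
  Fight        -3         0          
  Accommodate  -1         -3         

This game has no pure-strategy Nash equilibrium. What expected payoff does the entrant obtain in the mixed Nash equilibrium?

For the entrant to be willing to mix, the entrant must be indifferent between Enter and Stay out, which pins down the incumbent's mix.
  the entrant's payoff to Enter: p·(-3) + (1−p)·(-1) = -2p - 1
  the entrant's payoff to Stay out: p·0 + (1−p)·(-3) = 3p - 3
  -2p - 1 = 3p - 3  ⇒  -5p = -2  ⇒  p = 2/5.
At equilibrium the entrant is indifferent across columns, so the entrant's payoff equals the payoff from Enter: (2/5)·(-3) + (3/5)·(-1) = -9/5.

-9/5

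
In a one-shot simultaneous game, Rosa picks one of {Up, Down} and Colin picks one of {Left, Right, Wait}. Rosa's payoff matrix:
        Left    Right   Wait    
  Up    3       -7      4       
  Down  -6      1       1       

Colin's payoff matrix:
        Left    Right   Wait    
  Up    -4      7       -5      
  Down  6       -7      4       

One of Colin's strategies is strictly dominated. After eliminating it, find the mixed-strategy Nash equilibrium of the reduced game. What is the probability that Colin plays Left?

q = 8/17

Colin's strategy Wait is strictly dominated by Left: -4 > -5 and 6 > 4. Eliminate Wait.
For Rosa to be willing to mix, Rosa must be indifferent between Up and Down, which pins down Colin's mix.
  Rosa's expected payoff from Up: q·3 + (1−q)·(-7) = 10q - 7
  Rosa's expected payoff from Down: q·(-6) + (1−q)·1 = -7q + 1
  10q - 7 = -7q + 1  ⇒  17q = 8  ⇒  q = 8/17.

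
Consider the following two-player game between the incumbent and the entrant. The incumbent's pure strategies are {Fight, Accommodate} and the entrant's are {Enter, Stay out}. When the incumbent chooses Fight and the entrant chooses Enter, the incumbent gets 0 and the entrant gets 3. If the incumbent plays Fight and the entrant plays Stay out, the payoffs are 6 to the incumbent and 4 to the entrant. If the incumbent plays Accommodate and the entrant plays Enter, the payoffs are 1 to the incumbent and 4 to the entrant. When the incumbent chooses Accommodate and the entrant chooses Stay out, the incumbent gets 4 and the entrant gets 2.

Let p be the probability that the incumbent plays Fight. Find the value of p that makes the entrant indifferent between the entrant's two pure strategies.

p = 2/3

For the entrant to be willing to mix, the entrant must be indifferent between Enter and Stay out, which pins down the incumbent's mix.
  the entrant's payoff to Enter: p·3 + (1−p)·4 = -p + 4
  the entrant's payoff to Stay out: p·4 + (1−p)·2 = 2p + 2
  -p + 4 = 2p + 2  ⇒  -3p = -2  ⇒  p = 2/3.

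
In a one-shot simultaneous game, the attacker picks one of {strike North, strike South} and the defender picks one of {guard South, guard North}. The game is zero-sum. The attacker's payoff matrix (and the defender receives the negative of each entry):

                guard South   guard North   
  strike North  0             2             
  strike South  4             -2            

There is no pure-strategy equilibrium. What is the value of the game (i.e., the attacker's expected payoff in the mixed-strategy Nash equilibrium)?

v = 1

For the attacker to be willing to mix, the attacker must be indifferent between strike North and strike South, which pins down the defender's mix.
  the attacker's payoff from strike North: q·0 + (1−q)·2 = -2q + 2
  the attacker's payoff from strike South: q·4 + (1−q)·(-2) = 6q - 2
  -2q + 2 = 6q - 2  ⇒  -8q = -4  ⇒  q = 1/2.
The value is the attacker's expected payoff against this mix (using strike North): (1/2)·0 + (1/2)·2 = 1.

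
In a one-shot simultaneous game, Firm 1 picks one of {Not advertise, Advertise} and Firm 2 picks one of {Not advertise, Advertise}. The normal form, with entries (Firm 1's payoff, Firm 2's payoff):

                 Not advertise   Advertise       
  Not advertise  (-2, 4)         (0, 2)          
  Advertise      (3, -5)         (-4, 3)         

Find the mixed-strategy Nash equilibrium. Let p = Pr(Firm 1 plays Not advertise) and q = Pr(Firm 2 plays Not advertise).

For Firm 2 to be willing to mix, Firm 2 must be indifferent between Not advertise and Advertise, which pins down Firm 1's mix.
  Firm 2's expected payoff from Not advertise: p·4 + (1−p)·(-5) = 9p - 5
  Firm 2's expected payoff from Advertise: p·2 + (1−p)·3 = -p + 3
  9p - 5 = -p + 3  ⇒  10p = 8  ⇒  p = 4/5.
For Firm 1 to be willing to mix, Firm 1 must be indifferent between Not advertise and Advertise, which pins down Firm 2's mix.
  Firm 1's payoff to Not advertise: q·(-2) + (1−q)·0 = -2q
  Firm 1's payoff to Advertise: q·3 + (1−q)·(-4) = 7q - 4
  -2q = 7q - 4  ⇒  -9q = -4  ⇒  q = 4/9.

p = 4/5, q = 4/9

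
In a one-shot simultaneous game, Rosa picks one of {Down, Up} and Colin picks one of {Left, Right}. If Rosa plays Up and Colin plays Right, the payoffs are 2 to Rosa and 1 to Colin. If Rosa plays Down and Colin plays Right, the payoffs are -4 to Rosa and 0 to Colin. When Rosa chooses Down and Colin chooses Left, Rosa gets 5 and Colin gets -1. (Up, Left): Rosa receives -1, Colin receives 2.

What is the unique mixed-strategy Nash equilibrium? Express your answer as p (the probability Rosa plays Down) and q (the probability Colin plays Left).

Set Colin's expected payoff from Left equal to that from Right:
  Colin's payoff from Left: p·(-1) + (1−p)·2 = -3p + 2
  Colin's payoff from Right: p·0 + (1−p)·1 = -p + 1
  -3p + 2 = -p + 1  ⇒  -2p = -1  ⇒  p = 1/2.
For Rosa to be willing to mix, Rosa must be indifferent between Down and Up, which pins down Colin's mix.
  Rosa's payoff from Down: q·5 + (1−q)·(-4) = 9q - 4
  Rosa's payoff from Up: q·(-1) + (1−q)·2 = -3q + 2
  9q - 4 = -3q + 2  ⇒  12q = 6  ⇒  q = 1/2.

p = 1/2, q = 1/2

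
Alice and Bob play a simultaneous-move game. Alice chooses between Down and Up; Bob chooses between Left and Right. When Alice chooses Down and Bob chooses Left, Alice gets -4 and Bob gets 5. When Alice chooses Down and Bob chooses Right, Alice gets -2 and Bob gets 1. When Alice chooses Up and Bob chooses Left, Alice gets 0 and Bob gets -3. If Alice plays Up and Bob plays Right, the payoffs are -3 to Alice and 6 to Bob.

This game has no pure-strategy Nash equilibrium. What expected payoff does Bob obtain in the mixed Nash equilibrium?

33/13

For Bob to be willing to mix, Bob must be indifferent between Left and Right, which pins down Alice's mix.
  Bob's expected payoff from Left: p·5 + (1−p)·(-3) = 8p - 3
  Bob's expected payoff from Right: p·1 + (1−p)·6 = -5p + 6
  8p - 3 = -5p + 6  ⇒  13p = 9  ⇒  p = 9/13.
At equilibrium Bob is indifferent across columns, so Bob's payoff equals the payoff from Left: (9/13)·5 + (4/13)·(-3) = 33/13.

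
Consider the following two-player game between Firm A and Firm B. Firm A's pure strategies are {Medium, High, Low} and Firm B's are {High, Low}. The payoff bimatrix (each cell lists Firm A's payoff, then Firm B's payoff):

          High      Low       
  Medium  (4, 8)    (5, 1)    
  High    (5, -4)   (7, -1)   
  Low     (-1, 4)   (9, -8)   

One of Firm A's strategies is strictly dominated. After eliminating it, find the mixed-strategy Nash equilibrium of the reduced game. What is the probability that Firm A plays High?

Firm A's strategy Medium is strictly dominated by High: 5 > 4 and 7 > 5. Eliminate Medium.
In a mixed equilibrium Firm B is indifferent between High and Low; this condition fixes p.
  Firm B's payoff to High: p·(-4) + (1−p)·4 = -8p + 4
  Firm B's payoff to Low: p·(-1) + (1−p)·(-8) = 7p - 8
  -8p + 4 = 7p - 8  ⇒  -15p = -12  ⇒  p = 4/5.

p = 4/5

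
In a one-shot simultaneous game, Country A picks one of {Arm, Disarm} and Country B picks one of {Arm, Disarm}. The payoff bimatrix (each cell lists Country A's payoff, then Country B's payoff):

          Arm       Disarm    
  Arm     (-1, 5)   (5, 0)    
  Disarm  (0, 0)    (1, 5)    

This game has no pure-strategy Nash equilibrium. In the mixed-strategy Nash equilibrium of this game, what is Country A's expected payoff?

1/5

Set Country A's expected payoff from Arm equal to that from Disarm:
  Country A's payoff from Arm: q·(-1) + (1−q)·5 = -6q + 5
  Country A's payoff from Disarm: q·0 + (1−q)·1 = -q + 1
  -6q + 5 = -q + 1  ⇒  -5q = -4  ⇒  q = 4/5.
At equilibrium Country A is indifferent across rows, so Country A's payoff equals the payoff from Arm: (4/5)·(-1) + (1/5)·5 = 1/5.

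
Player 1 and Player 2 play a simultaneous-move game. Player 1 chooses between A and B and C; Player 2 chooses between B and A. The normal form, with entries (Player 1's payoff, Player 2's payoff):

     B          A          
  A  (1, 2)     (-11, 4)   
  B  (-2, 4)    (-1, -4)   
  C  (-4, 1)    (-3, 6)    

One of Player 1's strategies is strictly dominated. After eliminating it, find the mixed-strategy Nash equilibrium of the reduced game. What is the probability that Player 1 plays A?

p = 4/5

Player 1's strategy C is strictly dominated by B: -2 > -4 and -1 > -3. Eliminate C.
Player 1's mix must leave Player 2 indifferent between B and A.
  Player 2's expected payoff from B: p·2 + (1−p)·4 = -2p + 4
  Player 2's expected payoff from A: p·4 + (1−p)·(-4) = 8p - 4
  -2p + 4 = 8p - 4  ⇒  -10p = -8  ⇒  p = 4/5.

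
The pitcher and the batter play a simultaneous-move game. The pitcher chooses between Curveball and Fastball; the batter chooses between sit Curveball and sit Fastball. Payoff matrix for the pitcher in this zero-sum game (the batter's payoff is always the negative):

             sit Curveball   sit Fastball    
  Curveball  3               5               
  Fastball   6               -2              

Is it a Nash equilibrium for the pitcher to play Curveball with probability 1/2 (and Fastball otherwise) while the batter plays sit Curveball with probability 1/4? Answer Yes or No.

No

Given the pitcher's mix p = 1/2, the batter's payoff from sit Curveball is -9/2 but from sit Fastball is -3/2. The batter strictly prefers sit Fastball, so the batter would not mix.
So the proposed profile is not a Nash equilibrium.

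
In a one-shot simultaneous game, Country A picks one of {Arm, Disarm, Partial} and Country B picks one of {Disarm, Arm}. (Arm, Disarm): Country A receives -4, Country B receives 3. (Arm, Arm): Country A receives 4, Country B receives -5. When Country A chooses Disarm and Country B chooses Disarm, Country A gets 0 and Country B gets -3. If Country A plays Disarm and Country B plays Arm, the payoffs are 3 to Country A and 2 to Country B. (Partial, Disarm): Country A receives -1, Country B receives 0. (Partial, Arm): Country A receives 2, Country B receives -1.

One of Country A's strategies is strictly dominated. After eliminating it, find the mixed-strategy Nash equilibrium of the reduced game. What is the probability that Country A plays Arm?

Country A's strategy Partial is strictly dominated by Disarm: 0 > -1 and 3 > 2. Eliminate Partial.
Country B's indifference between Disarm and Arm determines Country A's mixing probability p:
  Country B's payoff from Disarm: p·3 + (1−p)·(-3) = 6p - 3
  Country B's payoff from Arm: p·(-5) + (1−p)·2 = -7p + 2
  6p - 3 = -7p + 2  ⇒  13p = 5  ⇒  p = 5/13.

p = 5/13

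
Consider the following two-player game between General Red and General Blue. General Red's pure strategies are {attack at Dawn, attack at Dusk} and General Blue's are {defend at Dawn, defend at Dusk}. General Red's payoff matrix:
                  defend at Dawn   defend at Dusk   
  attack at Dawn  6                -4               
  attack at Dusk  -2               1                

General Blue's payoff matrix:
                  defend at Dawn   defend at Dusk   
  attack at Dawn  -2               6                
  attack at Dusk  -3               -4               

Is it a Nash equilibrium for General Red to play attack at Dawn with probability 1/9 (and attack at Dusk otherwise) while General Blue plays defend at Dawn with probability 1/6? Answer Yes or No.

No

Given General Blue's mix q = 1/6, General Red's payoff from attack at Dawn is -7/3 but from attack at Dusk is 1/2. General Red strictly prefers attack at Dusk, so General Red would not mix.
So the proposed profile is not a Nash equilibrium.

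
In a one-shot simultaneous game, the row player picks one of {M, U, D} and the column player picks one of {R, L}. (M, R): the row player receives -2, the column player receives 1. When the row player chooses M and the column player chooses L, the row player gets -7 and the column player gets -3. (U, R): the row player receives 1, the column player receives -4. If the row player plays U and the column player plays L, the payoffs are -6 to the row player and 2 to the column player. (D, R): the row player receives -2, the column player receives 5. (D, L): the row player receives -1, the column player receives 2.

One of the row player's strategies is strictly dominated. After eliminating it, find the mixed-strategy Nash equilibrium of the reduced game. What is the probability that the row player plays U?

p = 1/3

The row player's strategy M is strictly dominated by U: 1 > -2 and -6 > -7. Eliminate M.
The row player's mix must leave the column player indifferent between R and L.
  the column player's expected payoff from R: p·(-4) + (1−p)·5 = -9p + 5
  the column player's expected payoff from L: p·2 + (1−p)·2 = 2
  -9p + 5 = 2  ⇒  -9p = -3  ⇒  p = 1/3.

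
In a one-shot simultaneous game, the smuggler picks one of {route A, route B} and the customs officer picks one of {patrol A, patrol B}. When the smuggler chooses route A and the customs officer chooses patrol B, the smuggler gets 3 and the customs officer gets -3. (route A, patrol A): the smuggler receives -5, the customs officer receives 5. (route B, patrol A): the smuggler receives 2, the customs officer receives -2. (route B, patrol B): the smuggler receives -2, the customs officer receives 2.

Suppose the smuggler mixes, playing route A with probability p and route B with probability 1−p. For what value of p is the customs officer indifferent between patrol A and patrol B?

In a mixed equilibrium the customs officer is indifferent between patrol A and patrol B; this condition fixes p.
  the customs officer's payoff to patrol A: p·5 + (1−p)·(-2) = 7p - 2
  the customs officer's payoff to patrol B: p·(-3) + (1−p)·2 = -5p + 2
  7p - 2 = -5p + 2  ⇒  12p = 4  ⇒  p = 1/3.

p = 1/3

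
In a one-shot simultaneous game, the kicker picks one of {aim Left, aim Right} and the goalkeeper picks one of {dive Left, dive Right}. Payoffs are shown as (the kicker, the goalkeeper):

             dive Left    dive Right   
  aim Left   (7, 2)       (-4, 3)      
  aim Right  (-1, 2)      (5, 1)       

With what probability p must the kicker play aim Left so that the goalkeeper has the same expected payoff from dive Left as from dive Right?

The goalkeeper's indifference between dive Left and dive Right determines the kicker's mixing probability p:
  the goalkeeper's payoff from dive Left: p·2 + (1−p)·2 = 2
  the goalkeeper's payoff from dive Right: p·3 + (1−p)·1 = 2p + 1
  2 = 2p + 1  ⇒  -2p = -1  ⇒  p = 1/2.

p = 1/2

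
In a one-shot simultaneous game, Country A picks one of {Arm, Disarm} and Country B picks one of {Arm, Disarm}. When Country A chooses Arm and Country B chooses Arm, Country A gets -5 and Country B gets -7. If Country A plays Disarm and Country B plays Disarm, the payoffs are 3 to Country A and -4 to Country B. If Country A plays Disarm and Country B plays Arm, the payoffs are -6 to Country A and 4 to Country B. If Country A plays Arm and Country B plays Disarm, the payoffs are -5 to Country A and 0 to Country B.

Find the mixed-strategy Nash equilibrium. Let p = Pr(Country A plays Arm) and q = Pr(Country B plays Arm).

Set Country B's expected payoff from Arm equal to that from Disarm:
  Country B's payoff to Arm: p·(-7) + (1−p)·4 = -11p + 4
  Country B's payoff to Disarm: p·0 + (1−p)·(-4) = 4p - 4
  -11p + 4 = 4p - 4  ⇒  -15p = -8  ⇒  p = 8/15.
Country B's mix must leave Country A indifferent between Arm and Disarm.
  Country A's payoff from Arm: q·(-5) + (1−q)·(-5) = -5
  Country A's payoff from Disarm: q·(-6) + (1−q)·3 = -9q + 3
  -5 = -9q + 3  ⇒  9q = 8  ⇒  q = 8/9.

p = 8/15, q = 8/9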